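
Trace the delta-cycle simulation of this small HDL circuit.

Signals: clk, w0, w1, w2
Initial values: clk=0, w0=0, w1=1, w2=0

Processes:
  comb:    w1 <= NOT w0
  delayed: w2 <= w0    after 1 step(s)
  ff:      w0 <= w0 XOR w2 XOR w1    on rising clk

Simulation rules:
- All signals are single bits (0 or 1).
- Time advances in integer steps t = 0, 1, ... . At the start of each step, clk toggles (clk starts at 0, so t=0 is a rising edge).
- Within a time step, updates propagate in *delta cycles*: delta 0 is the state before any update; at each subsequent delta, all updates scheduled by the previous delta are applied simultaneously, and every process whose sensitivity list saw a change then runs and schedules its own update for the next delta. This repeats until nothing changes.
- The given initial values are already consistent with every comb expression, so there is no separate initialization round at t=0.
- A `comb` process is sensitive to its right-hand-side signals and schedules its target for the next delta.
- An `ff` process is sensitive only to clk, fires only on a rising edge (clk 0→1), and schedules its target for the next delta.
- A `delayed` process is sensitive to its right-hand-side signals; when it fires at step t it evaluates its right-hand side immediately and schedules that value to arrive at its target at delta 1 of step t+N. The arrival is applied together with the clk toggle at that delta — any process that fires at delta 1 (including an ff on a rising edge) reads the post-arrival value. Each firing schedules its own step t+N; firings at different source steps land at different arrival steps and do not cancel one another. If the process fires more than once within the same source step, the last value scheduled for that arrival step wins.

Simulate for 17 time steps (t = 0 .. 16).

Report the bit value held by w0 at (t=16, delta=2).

1

t0.Δ0 w1=1 w0=0 clk=0 w2=0
t0.Δ1 w1=1 w0=0 clk=1 w2=0
t0.Δ2 w1=1 w0=1 clk=1 w2=0
t0.Δ3 w1=0 w0=1 clk=1 w2=0
t1.Δ0 w1=0 w0=1 clk=1 w2=0
t1.Δ1 w1=0 w0=1 clk=0 w2=1
t2.Δ0 w1=0 w0=1 clk=0 w2=1
t2.Δ1 w1=0 w0=1 clk=1 w2=1
t2.Δ2 w1=0 w0=0 clk=1 w2=1
t2.Δ3 w1=1 w0=0 clk=1 w2=1
t3.Δ0 w1=1 w0=0 clk=1 w2=1
t3.Δ1 w1=1 w0=0 clk=0 w2=0
t4.Δ0 w1=1 w0=0 clk=0 w2=0
t4.Δ1 w1=1 w0=0 clk=1 w2=0
t4.Δ2 w1=1 w0=1 clk=1 w2=0
t4.Δ3 w1=0 w0=1 clk=1 w2=0
t5.Δ0 w1=0 w0=1 clk=1 w2=0
t5.Δ1 w1=0 w0=1 clk=0 w2=1
t6.Δ0 w1=0 w0=1 clk=0 w2=1
t6.Δ1 w1=0 w0=1 clk=1 w2=1
t6.Δ2 w1=0 w0=0 clk=1 w2=1
t6.Δ3 w1=1 w0=0 clk=1 w2=1
t7.Δ0 w1=1 w0=0 clk=1 w2=1
t7.Δ1 w1=1 w0=0 clk=0 w2=0
t8.Δ0 w1=1 w0=0 clk=0 w2=0
t8.Δ1 w1=1 w0=0 clk=1 w2=0
t8.Δ2 w1=1 w0=1 clk=1 w2=0
t8.Δ3 w1=0 w0=1 clk=1 w2=0
t9.Δ0 w1=0 w0=1 clk=1 w2=0
t9.Δ1 w1=0 w0=1 clk=0 w2=1
t10.Δ0 w1=0 w0=1 clk=0 w2=1
t10.Δ1 w1=0 w0=1 clk=1 w2=1
t10.Δ2 w1=0 w0=0 clk=1 w2=1
t10.Δ3 w1=1 w0=0 clk=1 w2=1
t11.Δ0 w1=1 w0=0 clk=1 w2=1
t11.Δ1 w1=1 w0=0 clk=0 w2=0
t12.Δ0 w1=1 w0=0 clk=0 w2=0
t12.Δ1 w1=1 w0=0 clk=1 w2=0
t12.Δ2 w1=1 w0=1 clk=1 w2=0
t12.Δ3 w1=0 w0=1 clk=1 w2=0
t13.Δ0 w1=0 w0=1 clk=1 w2=0
t13.Δ1 w1=0 w0=1 clk=0 w2=1
t14.Δ0 w1=0 w0=1 clk=0 w2=1
t14.Δ1 w1=0 w0=1 clk=1 w2=1
t14.Δ2 w1=0 w0=0 clk=1 w2=1
t14.Δ3 w1=1 w0=0 clk=1 w2=1
t15.Δ0 w1=1 w0=0 clk=1 w2=1
t15.Δ1 w1=1 w0=0 clk=0 w2=0
t16.Δ0 w1=1 w0=0 clk=0 w2=0
t16.Δ1 w1=1 w0=0 clk=1 w2=0
t16.Δ2 w1=1 w0=1 clk=1 w2=0
t16.Δ3 w1=0 w0=1 clk=1 w2=0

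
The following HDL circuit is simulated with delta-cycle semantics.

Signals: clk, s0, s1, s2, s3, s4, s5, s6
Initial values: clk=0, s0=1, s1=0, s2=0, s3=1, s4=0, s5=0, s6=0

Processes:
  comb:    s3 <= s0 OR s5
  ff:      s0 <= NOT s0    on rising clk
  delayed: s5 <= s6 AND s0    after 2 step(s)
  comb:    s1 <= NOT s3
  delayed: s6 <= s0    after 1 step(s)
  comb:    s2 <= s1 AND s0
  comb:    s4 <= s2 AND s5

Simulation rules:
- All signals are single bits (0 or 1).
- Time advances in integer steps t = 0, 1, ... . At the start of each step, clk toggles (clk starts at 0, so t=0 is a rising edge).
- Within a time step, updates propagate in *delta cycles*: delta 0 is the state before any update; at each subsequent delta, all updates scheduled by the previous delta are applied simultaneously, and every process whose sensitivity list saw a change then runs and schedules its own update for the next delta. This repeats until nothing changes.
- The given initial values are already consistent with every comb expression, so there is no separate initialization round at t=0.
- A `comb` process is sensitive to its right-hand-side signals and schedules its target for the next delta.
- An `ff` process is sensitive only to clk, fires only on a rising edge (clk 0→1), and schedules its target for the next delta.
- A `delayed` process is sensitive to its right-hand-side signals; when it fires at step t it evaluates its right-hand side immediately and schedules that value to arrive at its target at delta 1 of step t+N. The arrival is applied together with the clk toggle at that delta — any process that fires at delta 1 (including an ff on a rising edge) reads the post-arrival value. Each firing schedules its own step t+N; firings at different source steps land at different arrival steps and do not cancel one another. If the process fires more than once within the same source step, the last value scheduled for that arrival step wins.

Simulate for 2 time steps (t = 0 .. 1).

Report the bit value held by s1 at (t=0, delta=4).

1

t0.Δ0 s3=1 s5=0 s6=0 s2=0 clk=0 s1=0 s4=0 s0=1
t0.Δ1 s3=1 s5=0 s6=0 s2=0 clk=1 s1=0 s4=0 s0=1
t0.Δ2 s3=1 s5=0 s6=0 s2=0 clk=1 s1=0 s4=0 s0=0
t0.Δ3 s3=0 s5=0 s6=0 s2=0 clk=1 s1=0 s4=0 s0=0
t0.Δ4 s3=0 s5=0 s6=0 s2=0 clk=1 s1=1 s4=0 s0=0
t1.Δ0 s3=0 s5=0 s6=0 s2=0 clk=1 s1=1 s4=0 s0=0
t1.Δ1 s3=0 s5=0 s6=0 s2=0 clk=0 s1=1 s4=0 s0=0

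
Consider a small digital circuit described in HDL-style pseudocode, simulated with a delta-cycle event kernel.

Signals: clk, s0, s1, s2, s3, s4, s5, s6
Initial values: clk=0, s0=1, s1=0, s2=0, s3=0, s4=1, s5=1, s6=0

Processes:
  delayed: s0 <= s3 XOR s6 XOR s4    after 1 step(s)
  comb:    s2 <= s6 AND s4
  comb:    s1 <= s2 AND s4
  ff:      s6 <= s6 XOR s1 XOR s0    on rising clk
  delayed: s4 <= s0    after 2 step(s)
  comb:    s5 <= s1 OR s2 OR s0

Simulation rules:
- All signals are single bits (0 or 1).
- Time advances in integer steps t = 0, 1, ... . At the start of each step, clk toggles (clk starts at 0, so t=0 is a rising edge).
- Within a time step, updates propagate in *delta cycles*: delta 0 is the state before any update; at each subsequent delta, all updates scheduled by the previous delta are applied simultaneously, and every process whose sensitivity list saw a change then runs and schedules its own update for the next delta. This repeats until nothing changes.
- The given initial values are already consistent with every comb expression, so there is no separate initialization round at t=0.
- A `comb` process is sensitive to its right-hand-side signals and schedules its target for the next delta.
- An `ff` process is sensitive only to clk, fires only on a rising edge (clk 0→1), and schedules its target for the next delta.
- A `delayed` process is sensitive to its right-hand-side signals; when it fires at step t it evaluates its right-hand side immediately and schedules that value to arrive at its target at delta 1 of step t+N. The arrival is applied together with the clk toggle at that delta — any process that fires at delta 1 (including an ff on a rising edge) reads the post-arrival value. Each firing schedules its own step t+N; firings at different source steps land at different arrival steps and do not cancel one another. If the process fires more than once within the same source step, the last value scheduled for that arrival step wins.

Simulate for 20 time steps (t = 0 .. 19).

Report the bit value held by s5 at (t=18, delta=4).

1

t=0 Δ0: s3=0 s1=0 s2=0 s4=1 clk=0 s6=0 s0=1 s5=1
  Δ1: clk:0→1
  Δ2: s6:0→1
  Δ3: s2:0→1
  Δ4: s1:0→1
  (4Δ to stable)
t=1 Δ0: s3=0 s1=1 s2=1 s4=1 clk=1 s6=1 s0=1 s5=1
  Δ1: clk:1→0, s0:1→0
  (1Δ to stable)
t=2 Δ0: s3=0 s1=1 s2=1 s4=1 clk=0 s6=1 s0=0 s5=1
  Δ1: clk:0→1
  Δ2: s6:1→0
  Δ3: s2:1→0
  Δ4: s1:1→0
  Δ5: s5:1→0
  (5Δ to stable)
t=3 Δ0: s3=0 s1=0 s2=0 s4=1 clk=1 s6=0 s0=0 s5=0
  Δ1: s4:1→0, clk:1→0, s0:0→1
  Δ2: s5:0→1
  (2Δ to stable)
t=4 Δ0: s3=0 s1=0 s2=0 s4=0 clk=0 s6=0 s0=1 s5=1
  Δ1: clk:0→1, s0:1→0
  Δ2: s5:1→0
  (2Δ to stable)
t=5 Δ0: s3=0 s1=0 s2=0 s4=0 clk=1 s6=0 s0=0 s5=0
  Δ1: s4:0→1, clk:1→0
  (1Δ to stable)
t=6 Δ0: s3=0 s1=0 s2=0 s4=1 clk=0 s6=0 s0=0 s5=0
  Δ1: s4:1→0, clk:0→1, s0:0→1
  Δ2: s6:0→1, s5:0→1
  (2Δ to stable)
t=7 Δ0: s3=0 s1=0 s2=0 s4=0 clk=1 s6=1 s0=1 s5=1
  Δ1: clk:1→0
  (1Δ to stable)
t=8 Δ0: s3=0 s1=0 s2=0 s4=0 clk=0 s6=1 s0=1 s5=1
  Δ1: s4:0→1, clk:0→1
  Δ2: s2:0→1, s6:1→0
  Δ3: s1:0→1, s2:1→0
  Δ4: s1:1→0
  (4Δ to stable)
t=9 Δ0: s3=0 s1=0 s2=0 s4=1 clk=1 s6=0 s0=1 s5=1
  Δ1: clk:1→0
  (1Δ to stable)
t=10 Δ0: s3=0 s1=0 s2=0 s4=1 clk=0 s6=0 s0=1 s5=1
  Δ1: clk:0→1
  Δ2: s6:0→1
  Δ3: s2:0→1
  Δ4: s1:0→1
  (4Δ to stable)
t=11 Δ0: s3=0 s1=1 s2=1 s4=1 clk=1 s6=1 s0=1 s5=1
  Δ1: clk:1→0, s0:1→0
  (1Δ to stable)
t=12 Δ0: s3=0 s1=1 s2=1 s4=1 clk=0 s6=1 s0=0 s5=1
  Δ1: clk:0→1
  Δ2: s6:1→0
  Δ3: s2:1→0
  Δ4: s1:1→0
  Δ5: s5:1→0
  (5Δ to stable)
t=13 Δ0: s3=0 s1=0 s2=0 s4=1 clk=1 s6=0 s0=0 s5=0
  Δ1: s4:1→0, clk:1→0, s0:0→1
  Δ2: s5:0→1
  (2Δ to stable)
t=14 Δ0: s3=0 s1=0 s2=0 s4=0 clk=0 s6=0 s0=1 s5=1
  Δ1: clk:0→1, s0:1→0
  Δ2: s5:1→0
  (2Δ to stable)
t=15 Δ0: s3=0 s1=0 s2=0 s4=0 clk=1 s6=0 s0=0 s5=0
  Δ1: s4:0→1, clk:1→0
  (1Δ to stable)
t=16 Δ0: s3=0 s1=0 s2=0 s4=1 clk=0 s6=0 s0=0 s5=0
  Δ1: s4:1→0, clk:0→1, s0:0→1
  Δ2: s6:0→1, s5:0→1
  (2Δ to stable)
t=17 Δ0: s3=0 s1=0 s2=0 s4=0 clk=1 s6=1 s0=1 s5=1
  Δ1: clk:1→0
  (1Δ to stable)
t=18 Δ0: s3=0 s1=0 s2=0 s4=0 clk=0 s6=1 s0=1 s5=1
  Δ1: s4:0→1, clk:0→1
  Δ2: s2:0→1, s6:1→0
  Δ3: s1:0→1, s2:1→0
  Δ4: s1:1→0
  (4Δ to stable)
t=19 Δ0: s3=0 s1=0 s2=0 s4=1 clk=1 s6=0 s0=1 s5=1
  Δ1: clk:1→0
  (1Δ to stable)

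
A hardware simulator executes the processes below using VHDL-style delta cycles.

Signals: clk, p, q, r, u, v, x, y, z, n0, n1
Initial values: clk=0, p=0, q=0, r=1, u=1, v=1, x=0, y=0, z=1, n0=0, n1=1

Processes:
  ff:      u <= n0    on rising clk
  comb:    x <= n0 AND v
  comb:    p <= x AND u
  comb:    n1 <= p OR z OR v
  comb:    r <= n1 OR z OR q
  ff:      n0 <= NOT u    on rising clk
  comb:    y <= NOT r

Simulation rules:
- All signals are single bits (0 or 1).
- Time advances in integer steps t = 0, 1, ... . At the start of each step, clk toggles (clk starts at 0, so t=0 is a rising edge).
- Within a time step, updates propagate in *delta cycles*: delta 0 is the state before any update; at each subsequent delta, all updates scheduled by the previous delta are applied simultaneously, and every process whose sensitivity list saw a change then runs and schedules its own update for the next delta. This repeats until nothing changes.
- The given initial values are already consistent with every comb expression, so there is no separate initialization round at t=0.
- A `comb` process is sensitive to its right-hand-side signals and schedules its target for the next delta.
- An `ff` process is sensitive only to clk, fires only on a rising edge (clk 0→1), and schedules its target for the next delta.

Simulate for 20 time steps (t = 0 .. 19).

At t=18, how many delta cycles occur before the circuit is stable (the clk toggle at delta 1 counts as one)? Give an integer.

3

t0.Δ0 u=1 q=0 y=0 clk=0 v=1 p=0 n1=1 z=1 x=0 n0=0 r=1
t0.Δ1 u=1 q=0 y=0 clk=1 v=1 p=0 n1=1 z=1 x=0 n0=0 r=1
t0.Δ2 u=0 q=0 y=0 clk=1 v=1 p=0 n1=1 z=1 x=0 n0=0 r=1
t1.Δ0 u=0 q=0 y=0 clk=1 v=1 p=0 n1=1 z=1 x=0 n0=0 r=1
t1.Δ1 u=0 q=0 y=0 clk=0 v=1 p=0 n1=1 z=1 x=0 n0=0 r=1
t2.Δ0 u=0 q=0 y=0 clk=0 v=1 p=0 n1=1 z=1 x=0 n0=0 r=1
t2.Δ1 u=0 q=0 y=0 clk=1 v=1 p=0 n1=1 z=1 x=0 n0=0 r=1
t2.Δ2 u=0 q=0 y=0 clk=1 v=1 p=0 n1=1 z=1 x=0 n0=1 r=1
t2.Δ3 u=0 q=0 y=0 clk=1 v=1 p=0 n1=1 z=1 x=1 n0=1 r=1
t3.Δ0 u=0 q=0 y=0 clk=1 v=1 p=0 n1=1 z=1 x=1 n0=1 r=1
t3.Δ1 u=0 q=0 y=0 clk=0 v=1 p=0 n1=1 z=1 x=1 n0=1 r=1
t4.Δ0 u=0 q=0 y=0 clk=0 v=1 p=0 n1=1 z=1 x=1 n0=1 r=1
t4.Δ1 u=0 q=0 y=0 clk=1 v=1 p=0 n1=1 z=1 x=1 n0=1 r=1
t4.Δ2 u=1 q=0 y=0 clk=1 v=1 p=0 n1=1 z=1 x=1 n0=1 r=1
t4.Δ3 u=1 q=0 y=0 clk=1 v=1 p=1 n1=1 z=1 x=1 n0=1 r=1
t5.Δ0 u=1 q=0 y=0 clk=1 v=1 p=1 n1=1 z=1 x=1 n0=1 r=1
t5.Δ1 u=1 q=0 y=0 clk=0 v=1 p=1 n1=1 z=1 x=1 n0=1 r=1
t6.Δ0 u=1 q=0 y=0 clk=0 v=1 p=1 n1=1 z=1 x=1 n0=1 r=1
t6.Δ1 u=1 q=0 y=0 clk=1 v=1 p=1 n1=1 z=1 x=1 n0=1 r=1
t6.Δ2 u=1 q=0 y=0 clk=1 v=1 p=1 n1=1 z=1 x=1 n0=0 r=1
t6.Δ3 u=1 q=0 y=0 clk=1 v=1 p=1 n1=1 z=1 x=0 n0=0 r=1
t6.Δ4 u=1 q=0 y=0 clk=1 v=1 p=0 n1=1 z=1 x=0 n0=0 r=1
t7.Δ0 u=1 q=0 y=0 clk=1 v=1 p=0 n1=1 z=1 x=0 n0=0 r=1
t7.Δ1 u=1 q=0 y=0 clk=0 v=1 p=0 n1=1 z=1 x=0 n0=0 r=1
t8.Δ0 u=1 q=0 y=0 clk=0 v=1 p=0 n1=1 z=1 x=0 n0=0 r=1
t8.Δ1 u=1 q=0 y=0 clk=1 v=1 p=0 n1=1 z=1 x=0 n0=0 r=1
t8.Δ2 u=0 q=0 y=0 clk=1 v=1 p=0 n1=1 z=1 x=0 n0=0 r=1
t9.Δ0 u=0 q=0 y=0 clk=1 v=1 p=0 n1=1 z=1 x=0 n0=0 r=1
t9.Δ1 u=0 q=0 y=0 clk=0 v=1 p=0 n1=1 z=1 x=0 n0=0 r=1
t10.Δ0 u=0 q=0 y=0 clk=0 v=1 p=0 n1=1 z=1 x=0 n0=0 r=1
t10.Δ1 u=0 q=0 y=0 clk=1 v=1 p=0 n1=1 z=1 x=0 n0=0 r=1
t10.Δ2 u=0 q=0 y=0 clk=1 v=1 p=0 n1=1 z=1 x=0 n0=1 r=1
t10.Δ3 u=0 q=0 y=0 clk=1 v=1 p=0 n1=1 z=1 x=1 n0=1 r=1
t11.Δ0 u=0 q=0 y=0 clk=1 v=1 p=0 n1=1 z=1 x=1 n0=1 r=1
t11.Δ1 u=0 q=0 y=0 clk=0 v=1 p=0 n1=1 z=1 x=1 n0=1 r=1
t12.Δ0 u=0 q=0 y=0 clk=0 v=1 p=0 n1=1 z=1 x=1 n0=1 r=1
t12.Δ1 u=0 q=0 y=0 clk=1 v=1 p=0 n1=1 z=1 x=1 n0=1 r=1
t12.Δ2 u=1 q=0 y=0 clk=1 v=1 p=0 n1=1 z=1 x=1 n0=1 r=1
t12.Δ3 u=1 q=0 y=0 clk=1 v=1 p=1 n1=1 z=1 x=1 n0=1 r=1
t13.Δ0 u=1 q=0 y=0 clk=1 v=1 p=1 n1=1 z=1 x=1 n0=1 r=1
t13.Δ1 u=1 q=0 y=0 clk=0 v=1 p=1 n1=1 z=1 x=1 n0=1 r=1
t14.Δ0 u=1 q=0 y=0 clk=0 v=1 p=1 n1=1 z=1 x=1 n0=1 r=1
t14.Δ1 u=1 q=0 y=0 clk=1 v=1 p=1 n1=1 z=1 x=1 n0=1 r=1
t14.Δ2 u=1 q=0 y=0 clk=1 v=1 p=1 n1=1 z=1 x=1 n0=0 r=1
t14.Δ3 u=1 q=0 y=0 clk=1 v=1 p=1 n1=1 z=1 x=0 n0=0 r=1
t14.Δ4 u=1 q=0 y=0 clk=1 v=1 p=0 n1=1 z=1 x=0 n0=0 r=1
t15.Δ0 u=1 q=0 y=0 clk=1 v=1 p=0 n1=1 z=1 x=0 n0=0 r=1
t15.Δ1 u=1 q=0 y=0 clk=0 v=1 p=0 n1=1 z=1 x=0 n0=0 r=1
t16.Δ0 u=1 q=0 y=0 clk=0 v=1 p=0 n1=1 z=1 x=0 n0=0 r=1
t16.Δ1 u=1 q=0 y=0 clk=1 v=1 p=0 n1=1 z=1 x=0 n0=0 r=1
t16.Δ2 u=0 q=0 y=0 clk=1 v=1 p=0 n1=1 z=1 x=0 n0=0 r=1
t17.Δ0 u=0 q=0 y=0 clk=1 v=1 p=0 n1=1 z=1 x=0 n0=0 r=1
t17.Δ1 u=0 q=0 y=0 clk=0 v=1 p=0 n1=1 z=1 x=0 n0=0 r=1
t18.Δ0 u=0 q=0 y=0 clk=0 v=1 p=0 n1=1 z=1 x=0 n0=0 r=1
t18.Δ1 u=0 q=0 y=0 clk=1 v=1 p=0 n1=1 z=1 x=0 n0=0 r=1
t18.Δ2 u=0 q=0 y=0 clk=1 v=1 p=0 n1=1 z=1 x=0 n0=1 r=1
t18.Δ3 u=0 q=0 y=0 clk=1 v=1 p=0 n1=1 z=1 x=1 n0=1 r=1
t19.Δ0 u=0 q=0 y=0 clk=1 v=1 p=0 n1=1 z=1 x=1 n0=1 r=1
t19.Δ1 u=0 q=0 y=0 clk=0 v=1 p=0 n1=1 z=1 x=1 n0=1 r=1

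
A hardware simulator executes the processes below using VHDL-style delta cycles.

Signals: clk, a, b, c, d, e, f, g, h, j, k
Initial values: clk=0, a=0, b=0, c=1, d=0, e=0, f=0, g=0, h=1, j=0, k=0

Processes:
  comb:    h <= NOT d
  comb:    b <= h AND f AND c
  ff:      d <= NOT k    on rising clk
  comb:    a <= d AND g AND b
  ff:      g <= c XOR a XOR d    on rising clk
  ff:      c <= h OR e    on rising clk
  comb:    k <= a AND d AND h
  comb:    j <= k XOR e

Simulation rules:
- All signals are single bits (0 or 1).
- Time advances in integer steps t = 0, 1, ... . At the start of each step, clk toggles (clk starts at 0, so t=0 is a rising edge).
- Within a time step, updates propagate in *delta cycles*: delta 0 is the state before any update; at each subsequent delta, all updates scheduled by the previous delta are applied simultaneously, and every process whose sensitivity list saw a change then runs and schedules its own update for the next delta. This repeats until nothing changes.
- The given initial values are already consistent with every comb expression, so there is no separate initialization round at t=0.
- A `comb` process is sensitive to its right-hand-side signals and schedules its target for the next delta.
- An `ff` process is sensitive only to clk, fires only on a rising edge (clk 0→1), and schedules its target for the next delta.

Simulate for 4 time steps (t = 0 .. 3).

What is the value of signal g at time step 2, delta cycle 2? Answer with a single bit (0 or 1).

0

t0.Δ0 clk=0 d=0 b=0 k=0 g=0 f=0 h=1 a=0 e=0 j=0 c=1
t0.Δ1 clk=1 d=0 b=0 k=0 g=0 f=0 h=1 a=0 e=0 j=0 c=1
t0.Δ2 clk=1 d=1 b=0 k=0 g=1 f=0 h=1 a=0 e=0 j=0 c=1
t0.Δ3 clk=1 d=1 b=0 k=0 g=1 f=0 h=0 a=0 e=0 j=0 c=1
t1.Δ0 clk=1 d=1 b=0 k=0 g=1 f=0 h=0 a=0 e=0 j=0 c=1
t1.Δ1 clk=0 d=1 b=0 k=0 g=1 f=0 h=0 a=0 e=0 j=0 c=1
t2.Δ0 clk=0 d=1 b=0 k=0 g=1 f=0 h=0 a=0 e=0 j=0 c=1
t2.Δ1 clk=1 d=1 b=0 k=0 g=1 f=0 h=0 a=0 e=0 j=0 c=1
t2.Δ2 clk=1 d=1 b=0 k=0 g=0 f=0 h=0 a=0 e=0 j=0 c=0
t3.Δ0 clk=1 d=1 b=0 k=0 g=0 f=0 h=0 a=0 e=0 j=0 c=0
t3.Δ1 clk=0 d=1 b=0 k=0 g=0 f=0 h=0 a=0 e=0 j=0 c=0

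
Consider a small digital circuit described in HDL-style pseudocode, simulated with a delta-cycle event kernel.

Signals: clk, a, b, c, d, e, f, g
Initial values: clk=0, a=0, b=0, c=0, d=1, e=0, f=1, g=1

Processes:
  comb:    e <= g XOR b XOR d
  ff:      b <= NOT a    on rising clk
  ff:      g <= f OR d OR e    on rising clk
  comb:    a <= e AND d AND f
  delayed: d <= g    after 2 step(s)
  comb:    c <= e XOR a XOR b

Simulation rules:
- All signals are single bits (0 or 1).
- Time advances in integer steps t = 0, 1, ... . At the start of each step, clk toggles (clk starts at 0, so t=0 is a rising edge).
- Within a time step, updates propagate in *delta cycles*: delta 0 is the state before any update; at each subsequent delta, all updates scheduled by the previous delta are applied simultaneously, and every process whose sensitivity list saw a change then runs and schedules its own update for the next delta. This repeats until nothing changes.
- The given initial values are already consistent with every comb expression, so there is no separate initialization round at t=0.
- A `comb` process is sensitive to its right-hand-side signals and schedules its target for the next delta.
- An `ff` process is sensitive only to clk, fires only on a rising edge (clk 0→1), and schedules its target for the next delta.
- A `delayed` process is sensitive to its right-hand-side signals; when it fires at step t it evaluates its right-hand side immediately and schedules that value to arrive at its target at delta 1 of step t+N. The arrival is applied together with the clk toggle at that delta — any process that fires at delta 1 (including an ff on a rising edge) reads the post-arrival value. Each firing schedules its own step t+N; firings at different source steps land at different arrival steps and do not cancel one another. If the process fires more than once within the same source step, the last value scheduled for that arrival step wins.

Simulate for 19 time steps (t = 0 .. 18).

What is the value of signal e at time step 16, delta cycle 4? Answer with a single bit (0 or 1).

t=0 Δ0: e=0 f=1 clk=0 g=1 c=0 b=0 d=1 a=0
  Δ1: clk:0→1
  Δ2: b:0→1
  Δ3: e:0→1, c:0→1
  Δ4: c:1→0, a:0→1
  Δ5: c:0→1
  (5Δ to stable)
t=1 Δ0: e=1 f=1 clk=1 g=1 c=1 b=1 d=1 a=1
  Δ1: clk:1→0
  (1Δ to stable)
t=2 Δ0: e=1 f=1 clk=0 g=1 c=1 b=1 d=1 a=1
  Δ1: clk:0→1
  Δ2: b:1→0
  Δ3: e:1→0, c:1→0
  Δ4: c:0→1, a:1→0
  Δ5: c:1→0
  (5Δ to stable)
t=3 Δ0: e=0 f=1 clk=1 g=1 c=0 b=0 d=1 a=0
  Δ1: clk:1→0
  (1Δ to stable)
t=4 Δ0: e=0 f=1 clk=0 g=1 c=0 b=0 d=1 a=0
  Δ1: clk:0→1
  Δ2: b:0→1
  Δ3: e:0→1, c:0→1
  Δ4: c:1→0, a:0→1
  Δ5: c:0→1
  (5Δ to stable)
t=5 Δ0: e=1 f=1 clk=1 g=1 c=1 b=1 d=1 a=1
  Δ1: clk:1→0
  (1Δ to stable)
t=6 Δ0: e=1 f=1 clk=0 g=1 c=1 b=1 d=1 a=1
  Δ1: clk:0→1
  Δ2: b:1→0
  Δ3: e:1→0, c:1→0
  Δ4: c:0→1, a:1→0
  Δ5: c:1→0
  (5Δ to stable)
t=7 Δ0: e=0 f=1 clk=1 g=1 c=0 b=0 d=1 a=0
  Δ1: clk:1→0
  (1Δ to stable)
t=8 Δ0: e=0 f=1 clk=0 g=1 c=0 b=0 d=1 a=0
  Δ1: clk:0→1
  Δ2: b:0→1
  Δ3: e:0→1, c:0→1
  Δ4: c:1→0, a:0→1
  Δ5: c:0→1
  (5Δ to stable)
t=9 Δ0: e=1 f=1 clk=1 g=1 c=1 b=1 d=1 a=1
  Δ1: clk:1→0
  (1Δ to stable)
t=10 Δ0: e=1 f=1 clk=0 g=1 c=1 b=1 d=1 a=1
  Δ1: clk:0→1
  Δ2: b:1→0
  Δ3: e:1→0, c:1→0
  Δ4: c:0→1, a:1→0
  Δ5: c:1→0
  (5Δ to stable)
t=11 Δ0: e=0 f=1 clk=1 g=1 c=0 b=0 d=1 a=0
  Δ1: clk:1→0
  (1Δ to stable)
t=12 Δ0: e=0 f=1 clk=0 g=1 c=0 b=0 d=1 a=0
  Δ1: clk:0→1
  Δ2: b:0→1
  Δ3: e:0→1, c:0→1
  Δ4: c:1→0, a:0→1
  Δ5: c:0→1
  (5Δ to stable)
t=13 Δ0: e=1 f=1 clk=1 g=1 c=1 b=1 d=1 a=1
  Δ1: clk:1→0
  (1Δ to stable)
t=14 Δ0: e=1 f=1 clk=0 g=1 c=1 b=1 d=1 a=1
  Δ1: clk:0→1
  Δ2: b:1→0
  Δ3: e:1→0, c:1→0
  Δ4: c:0→1, a:1→0
  Δ5: c:1→0
  (5Δ to stable)
t=15 Δ0: e=0 f=1 clk=1 g=1 c=0 b=0 d=1 a=0
  Δ1: clk:1→0
  (1Δ to stable)
t=16 Δ0: e=0 f=1 clk=0 g=1 c=0 b=0 d=1 a=0
  Δ1: clk:0→1
  Δ2: b:0→1
  Δ3: e:0→1, c:0→1
  Δ4: c:1→0, a:0→1
  Δ5: c:0→1
  (5Δ to stable)
t=17 Δ0: e=1 f=1 clk=1 g=1 c=1 b=1 d=1 a=1
  Δ1: clk:1→0
  (1Δ to stable)
t=18 Δ0: e=1 f=1 clk=0 g=1 c=1 b=1 d=1 a=1
  Δ1: clk:0→1
  Δ2: b:1→0
  Δ3: e:1→0, c:1→0
  Δ4: c:0→1, a:1→0
  Δ5: c:1→0
  (5Δ to stable)

1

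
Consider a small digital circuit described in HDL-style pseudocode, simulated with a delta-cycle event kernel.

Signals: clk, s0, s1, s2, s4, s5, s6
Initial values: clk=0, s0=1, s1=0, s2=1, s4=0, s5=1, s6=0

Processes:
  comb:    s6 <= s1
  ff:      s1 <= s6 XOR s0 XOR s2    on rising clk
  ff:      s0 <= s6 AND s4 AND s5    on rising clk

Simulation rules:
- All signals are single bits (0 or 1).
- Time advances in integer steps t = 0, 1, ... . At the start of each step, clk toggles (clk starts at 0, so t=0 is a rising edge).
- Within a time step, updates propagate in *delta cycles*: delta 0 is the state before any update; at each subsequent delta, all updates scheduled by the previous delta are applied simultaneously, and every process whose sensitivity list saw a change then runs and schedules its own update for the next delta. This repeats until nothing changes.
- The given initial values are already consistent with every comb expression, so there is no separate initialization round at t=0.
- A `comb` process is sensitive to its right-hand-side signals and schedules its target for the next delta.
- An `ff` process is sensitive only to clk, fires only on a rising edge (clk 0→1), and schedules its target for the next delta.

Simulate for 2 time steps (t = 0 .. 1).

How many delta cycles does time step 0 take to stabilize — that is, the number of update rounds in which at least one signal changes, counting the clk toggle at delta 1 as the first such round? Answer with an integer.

t0.Δ0 s1=0 clk=0 s0=1 s6=0 s4=0 s5=1 s2=1
t0.Δ1 s1=0 clk=1 s0=1 s6=0 s4=0 s5=1 s2=1
t0.Δ2 s1=0 clk=1 s0=0 s6=0 s4=0 s5=1 s2=1
t1.Δ0 s1=0 clk=1 s0=0 s6=0 s4=0 s5=1 s2=1
t1.Δ1 s1=0 clk=0 s0=0 s6=0 s4=0 s5=1 s2=1

2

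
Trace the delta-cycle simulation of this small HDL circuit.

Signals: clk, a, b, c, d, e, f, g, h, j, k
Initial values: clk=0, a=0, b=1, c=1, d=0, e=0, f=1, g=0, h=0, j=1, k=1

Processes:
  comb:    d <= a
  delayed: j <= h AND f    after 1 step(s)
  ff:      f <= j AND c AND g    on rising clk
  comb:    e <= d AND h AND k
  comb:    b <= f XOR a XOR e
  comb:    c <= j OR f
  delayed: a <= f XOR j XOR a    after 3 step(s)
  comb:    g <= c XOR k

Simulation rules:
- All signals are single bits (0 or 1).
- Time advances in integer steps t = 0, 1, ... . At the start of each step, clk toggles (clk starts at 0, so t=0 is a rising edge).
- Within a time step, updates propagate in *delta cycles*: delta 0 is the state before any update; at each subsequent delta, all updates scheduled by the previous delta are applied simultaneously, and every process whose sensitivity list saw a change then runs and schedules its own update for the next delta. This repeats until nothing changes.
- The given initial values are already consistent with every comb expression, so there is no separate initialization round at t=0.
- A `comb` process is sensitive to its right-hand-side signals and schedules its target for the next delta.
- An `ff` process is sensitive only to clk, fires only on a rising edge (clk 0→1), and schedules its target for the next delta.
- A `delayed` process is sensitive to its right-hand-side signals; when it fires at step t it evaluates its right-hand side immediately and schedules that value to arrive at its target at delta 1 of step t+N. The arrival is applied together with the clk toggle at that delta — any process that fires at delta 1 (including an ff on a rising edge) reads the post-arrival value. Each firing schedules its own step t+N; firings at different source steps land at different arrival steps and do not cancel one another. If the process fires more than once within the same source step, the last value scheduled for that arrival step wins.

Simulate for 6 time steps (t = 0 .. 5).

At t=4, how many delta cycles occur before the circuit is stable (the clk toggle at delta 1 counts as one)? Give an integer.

t0.Δ0 k=1 b=1 g=0 c=1 h=0 d=0 clk=0 e=0 f=1 a=0 j=1
t0.Δ1 k=1 b=1 g=0 c=1 h=0 d=0 clk=1 e=0 f=1 a=0 j=1
t0.Δ2 k=1 b=1 g=0 c=1 h=0 d=0 clk=1 e=0 f=0 a=0 j=1
t0.Δ3 k=1 b=0 g=0 c=1 h=0 d=0 clk=1 e=0 f=0 a=0 j=1
t1.Δ0 k=1 b=0 g=0 c=1 h=0 d=0 clk=1 e=0 f=0 a=0 j=1
t1.Δ1 k=1 b=0 g=0 c=1 h=0 d=0 clk=0 e=0 f=0 a=0 j=0
t1.Δ2 k=1 b=0 g=0 c=0 h=0 d=0 clk=0 e=0 f=0 a=0 j=0
t1.Δ3 k=1 b=0 g=1 c=0 h=0 d=0 clk=0 e=0 f=0 a=0 j=0
t2.Δ0 k=1 b=0 g=1 c=0 h=0 d=0 clk=0 e=0 f=0 a=0 j=0
t2.Δ1 k=1 b=0 g=1 c=0 h=0 d=0 clk=1 e=0 f=0 a=0 j=0
t3.Δ0 k=1 b=0 g=1 c=0 h=0 d=0 clk=1 e=0 f=0 a=0 j=0
t3.Δ1 k=1 b=0 g=1 c=0 h=0 d=0 clk=0 e=0 f=0 a=1 j=0
t3.Δ2 k=1 b=1 g=1 c=0 h=0 d=1 clk=0 e=0 f=0 a=1 j=0
t4.Δ0 k=1 b=1 g=1 c=0 h=0 d=1 clk=0 e=0 f=0 a=1 j=0
t4.Δ1 k=1 b=1 g=1 c=0 h=0 d=1 clk=1 e=0 f=0 a=0 j=0
t4.Δ2 k=1 b=0 g=1 c=0 h=0 d=0 clk=1 e=0 f=0 a=0 j=0
t5.Δ0 k=1 b=0 g=1 c=0 h=0 d=0 clk=1 e=0 f=0 a=0 j=0
t5.Δ1 k=1 b=0 g=1 c=0 h=0 d=0 clk=0 e=0 f=0 a=0 j=0

2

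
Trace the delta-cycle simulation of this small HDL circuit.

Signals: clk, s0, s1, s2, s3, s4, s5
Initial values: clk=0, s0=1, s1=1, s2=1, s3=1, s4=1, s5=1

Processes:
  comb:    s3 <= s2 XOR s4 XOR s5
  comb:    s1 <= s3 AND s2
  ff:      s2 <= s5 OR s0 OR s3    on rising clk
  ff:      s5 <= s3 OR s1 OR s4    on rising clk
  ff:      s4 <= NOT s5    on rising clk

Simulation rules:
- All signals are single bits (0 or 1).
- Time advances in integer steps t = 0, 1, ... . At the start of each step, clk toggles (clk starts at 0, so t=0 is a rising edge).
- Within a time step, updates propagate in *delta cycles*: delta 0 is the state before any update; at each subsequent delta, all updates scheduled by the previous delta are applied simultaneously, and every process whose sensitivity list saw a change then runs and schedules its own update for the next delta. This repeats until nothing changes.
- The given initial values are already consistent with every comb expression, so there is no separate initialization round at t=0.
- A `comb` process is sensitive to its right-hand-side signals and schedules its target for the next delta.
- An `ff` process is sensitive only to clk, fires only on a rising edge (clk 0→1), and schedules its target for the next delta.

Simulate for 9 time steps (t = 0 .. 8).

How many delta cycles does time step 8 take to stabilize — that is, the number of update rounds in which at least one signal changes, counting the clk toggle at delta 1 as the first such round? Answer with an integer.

[bits: s0,s5,s4,s3,s2,clk,s1]
t=0: Δ0=1111101 Δ1=1111111 Δ2=1101111 Δ3=1100111 Δ4=1100110 | 4Δ
t=1: Δ0=1100110 Δ1=1100100 | 1Δ
t=2: Δ0=1100100 Δ1=1100110 Δ2=1000110 Δ3=1001110 Δ4=1001111 | 4Δ
t=3: Δ0=1001111 Δ1=1001101 | 1Δ
t=4: Δ0=1001101 Δ1=1001111 Δ2=1111111 | 2Δ
t=5: Δ0=1111111 Δ1=1111101 | 1Δ
t=6: Δ0=1111101 Δ1=1111111 Δ2=1101111 Δ3=1100111 Δ4=1100110 | 4Δ
t=7: Δ0=1100110 Δ1=1100100 | 1Δ
t=8: Δ0=1100100 Δ1=1100110 Δ2=1000110 Δ3=1001110 Δ4=1001111 | 4Δ

4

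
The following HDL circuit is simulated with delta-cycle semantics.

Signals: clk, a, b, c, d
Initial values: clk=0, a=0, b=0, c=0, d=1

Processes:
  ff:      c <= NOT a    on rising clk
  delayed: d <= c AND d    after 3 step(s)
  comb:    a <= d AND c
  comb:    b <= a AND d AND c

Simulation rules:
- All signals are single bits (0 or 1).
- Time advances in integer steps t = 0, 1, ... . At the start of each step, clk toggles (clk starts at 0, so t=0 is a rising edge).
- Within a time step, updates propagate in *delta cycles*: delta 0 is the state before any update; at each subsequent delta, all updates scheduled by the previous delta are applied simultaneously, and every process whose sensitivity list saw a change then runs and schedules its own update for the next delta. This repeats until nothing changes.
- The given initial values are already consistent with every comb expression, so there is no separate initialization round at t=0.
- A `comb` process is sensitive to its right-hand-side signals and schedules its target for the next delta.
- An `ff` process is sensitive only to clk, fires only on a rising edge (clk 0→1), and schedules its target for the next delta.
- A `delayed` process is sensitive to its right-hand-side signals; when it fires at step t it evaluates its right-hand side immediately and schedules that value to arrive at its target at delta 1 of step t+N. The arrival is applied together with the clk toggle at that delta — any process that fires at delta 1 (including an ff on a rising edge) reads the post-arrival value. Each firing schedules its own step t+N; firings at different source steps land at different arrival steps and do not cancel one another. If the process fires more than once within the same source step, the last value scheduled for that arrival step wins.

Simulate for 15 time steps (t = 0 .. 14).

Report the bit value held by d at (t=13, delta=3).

[bits: clk,b,c,a,d]
t=0: Δ0=00001 Δ1=10001 Δ2=10101 Δ3=10111 Δ4=11111 | 4Δ
t=1: Δ0=11111 Δ1=01111 | 1Δ
t=2: Δ0=01111 Δ1=11111 Δ2=11011 Δ3=10001 | 3Δ
t=3: Δ0=10001 Δ1=00001 | 1Δ
t=4: Δ0=00001 Δ1=10001 Δ2=10101 Δ3=10111 Δ4=11111 | 4Δ
t=5: Δ0=11111 Δ1=01110 Δ2=00100 | 2Δ
t=6: Δ0=00100 Δ1=10100 | 1Δ
t=7: Δ0=10100 Δ1=00101 Δ2=00111 Δ3=01111 | 3Δ
t=8: Δ0=01111 Δ1=11110 Δ2=10000 | 2Δ
t=9: Δ0=10000 Δ1=00000 | 1Δ
t=10: Δ0=00000 Δ1=10001 Δ2=10101 Δ3=10111 Δ4=11111 | 4Δ
t=11: Δ0=11111 Δ1=01110 Δ2=00100 | 2Δ
t=12: Δ0=00100 Δ1=10100 | 1Δ
t=13: Δ0=10100 Δ1=00101 Δ2=00111 Δ3=01111 | 3Δ
t=14: Δ0=01111 Δ1=11110 Δ2=10000 | 2Δ

1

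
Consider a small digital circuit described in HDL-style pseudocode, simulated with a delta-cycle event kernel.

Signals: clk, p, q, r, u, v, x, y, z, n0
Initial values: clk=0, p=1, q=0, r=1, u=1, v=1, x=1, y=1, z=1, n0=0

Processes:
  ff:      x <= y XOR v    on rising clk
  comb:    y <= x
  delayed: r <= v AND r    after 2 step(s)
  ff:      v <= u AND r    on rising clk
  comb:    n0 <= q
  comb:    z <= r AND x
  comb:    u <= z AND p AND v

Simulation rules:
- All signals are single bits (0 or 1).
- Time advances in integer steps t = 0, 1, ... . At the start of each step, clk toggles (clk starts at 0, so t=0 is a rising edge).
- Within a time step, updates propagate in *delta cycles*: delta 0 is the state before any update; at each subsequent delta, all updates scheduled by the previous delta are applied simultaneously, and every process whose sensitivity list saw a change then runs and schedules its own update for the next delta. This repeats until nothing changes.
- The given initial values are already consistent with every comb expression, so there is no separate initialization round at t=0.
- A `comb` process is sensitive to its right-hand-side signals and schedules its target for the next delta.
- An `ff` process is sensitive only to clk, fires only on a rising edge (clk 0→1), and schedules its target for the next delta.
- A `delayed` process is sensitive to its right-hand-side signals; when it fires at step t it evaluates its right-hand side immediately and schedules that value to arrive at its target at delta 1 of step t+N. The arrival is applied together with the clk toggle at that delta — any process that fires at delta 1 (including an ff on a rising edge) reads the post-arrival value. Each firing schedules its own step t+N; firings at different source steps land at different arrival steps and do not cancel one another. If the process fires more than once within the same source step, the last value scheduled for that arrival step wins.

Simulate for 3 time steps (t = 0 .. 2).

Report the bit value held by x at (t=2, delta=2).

[bits: v,p,u,r,z,x,q,clk,y,n0]
t=0: Δ0=1111110010 Δ1=1111110110 Δ2=1111100110 Δ3=1111000100 Δ4=1101000100 | 4Δ
t=1: Δ0=1101000100 Δ1=1101000000 | 1Δ
t=2: Δ0=1101000000 Δ1=1101000100 Δ2=0101010100 Δ3=0101110110 | 3Δ

1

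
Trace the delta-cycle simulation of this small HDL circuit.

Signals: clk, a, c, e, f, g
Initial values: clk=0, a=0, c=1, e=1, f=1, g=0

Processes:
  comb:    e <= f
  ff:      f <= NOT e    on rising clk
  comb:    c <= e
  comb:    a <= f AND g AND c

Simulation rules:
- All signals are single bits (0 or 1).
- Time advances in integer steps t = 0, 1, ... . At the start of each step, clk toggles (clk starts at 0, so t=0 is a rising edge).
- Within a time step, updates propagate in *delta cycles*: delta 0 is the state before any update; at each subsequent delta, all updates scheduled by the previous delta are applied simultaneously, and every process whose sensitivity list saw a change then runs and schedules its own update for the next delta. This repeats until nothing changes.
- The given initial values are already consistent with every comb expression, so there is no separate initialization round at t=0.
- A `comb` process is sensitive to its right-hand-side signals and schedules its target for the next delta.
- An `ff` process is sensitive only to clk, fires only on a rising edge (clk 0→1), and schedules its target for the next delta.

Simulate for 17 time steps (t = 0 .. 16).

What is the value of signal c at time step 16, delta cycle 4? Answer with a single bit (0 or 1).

0

[bits: c,a,e,clk,f,g]
t=0: Δ0=101010 Δ1=101110 Δ2=101100 Δ3=100100 Δ4=000100 | 4Δ
t=1: Δ0=000100 Δ1=000000 | 1Δ
t=2: Δ0=000000 Δ1=000100 Δ2=000110 Δ3=001110 Δ4=101110 | 4Δ
t=3: Δ0=101110 Δ1=101010 | 1Δ
t=4: Δ0=101010 Δ1=101110 Δ2=101100 Δ3=100100 Δ4=000100 | 4Δ
t=5: Δ0=000100 Δ1=000000 | 1Δ
t=6: Δ0=000000 Δ1=000100 Δ2=000110 Δ3=001110 Δ4=101110 | 4Δ
t=7: Δ0=101110 Δ1=101010 | 1Δ
t=8: Δ0=101010 Δ1=101110 Δ2=101100 Δ3=100100 Δ4=000100 | 4Δ
t=9: Δ0=000100 Δ1=000000 | 1Δ
t=10: Δ0=000000 Δ1=000100 Δ2=000110 Δ3=001110 Δ4=101110 | 4Δ
t=11: Δ0=101110 Δ1=101010 | 1Δ
t=12: Δ0=101010 Δ1=101110 Δ2=101100 Δ3=100100 Δ4=000100 | 4Δ
t=13: Δ0=000100 Δ1=000000 | 1Δ
t=14: Δ0=000000 Δ1=000100 Δ2=000110 Δ3=001110 Δ4=101110 | 4Δ
t=15: Δ0=101110 Δ1=101010 | 1Δ
t=16: Δ0=101010 Δ1=101110 Δ2=101100 Δ3=100100 Δ4=000100 | 4Δ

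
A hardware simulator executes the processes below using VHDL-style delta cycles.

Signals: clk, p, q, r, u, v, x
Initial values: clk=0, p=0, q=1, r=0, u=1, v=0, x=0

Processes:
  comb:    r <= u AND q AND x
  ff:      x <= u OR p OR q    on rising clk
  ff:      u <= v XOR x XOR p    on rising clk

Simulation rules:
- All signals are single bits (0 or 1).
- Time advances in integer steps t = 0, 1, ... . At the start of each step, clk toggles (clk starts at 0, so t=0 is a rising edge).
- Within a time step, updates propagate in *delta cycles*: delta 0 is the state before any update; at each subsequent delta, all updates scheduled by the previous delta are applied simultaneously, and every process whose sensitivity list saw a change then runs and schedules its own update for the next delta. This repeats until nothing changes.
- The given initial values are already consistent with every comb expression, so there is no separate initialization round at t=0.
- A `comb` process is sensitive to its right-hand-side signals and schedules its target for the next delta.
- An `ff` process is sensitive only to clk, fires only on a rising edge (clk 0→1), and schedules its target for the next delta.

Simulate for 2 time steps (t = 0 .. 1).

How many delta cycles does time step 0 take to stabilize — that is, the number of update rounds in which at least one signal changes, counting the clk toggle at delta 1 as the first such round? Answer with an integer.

2

t0.Δ0 u=1 clk=0 r=0 x=0 q=1 p=0 v=0
t0.Δ1 u=1 clk=1 r=0 x=0 q=1 p=0 v=0
t0.Δ2 u=0 clk=1 r=0 x=1 q=1 p=0 v=0
t1.Δ0 u=0 clk=1 r=0 x=1 q=1 p=0 v=0
t1.Δ1 u=0 clk=0 r=0 x=1 q=1 p=0 v=0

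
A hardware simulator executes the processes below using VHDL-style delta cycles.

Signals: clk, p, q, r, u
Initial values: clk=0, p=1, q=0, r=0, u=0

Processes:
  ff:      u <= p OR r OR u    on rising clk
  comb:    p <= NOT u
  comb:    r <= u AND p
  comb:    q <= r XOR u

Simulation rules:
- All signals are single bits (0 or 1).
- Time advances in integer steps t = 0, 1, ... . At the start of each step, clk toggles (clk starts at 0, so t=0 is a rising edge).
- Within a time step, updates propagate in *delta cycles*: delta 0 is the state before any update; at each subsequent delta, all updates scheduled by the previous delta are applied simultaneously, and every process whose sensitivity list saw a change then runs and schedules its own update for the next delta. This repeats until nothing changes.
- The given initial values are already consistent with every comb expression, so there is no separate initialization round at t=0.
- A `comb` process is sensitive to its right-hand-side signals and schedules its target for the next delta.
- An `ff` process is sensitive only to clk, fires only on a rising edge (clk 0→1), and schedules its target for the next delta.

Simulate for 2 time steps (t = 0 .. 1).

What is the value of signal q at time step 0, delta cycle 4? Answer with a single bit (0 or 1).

0

[bits: u,q,clk,p,r]
t=0: Δ0=00010 Δ1=00110 Δ2=10110 Δ3=11101 Δ4=10100 Δ5=11100 | 5Δ
t=1: Δ0=11100 Δ1=11000 | 1Δ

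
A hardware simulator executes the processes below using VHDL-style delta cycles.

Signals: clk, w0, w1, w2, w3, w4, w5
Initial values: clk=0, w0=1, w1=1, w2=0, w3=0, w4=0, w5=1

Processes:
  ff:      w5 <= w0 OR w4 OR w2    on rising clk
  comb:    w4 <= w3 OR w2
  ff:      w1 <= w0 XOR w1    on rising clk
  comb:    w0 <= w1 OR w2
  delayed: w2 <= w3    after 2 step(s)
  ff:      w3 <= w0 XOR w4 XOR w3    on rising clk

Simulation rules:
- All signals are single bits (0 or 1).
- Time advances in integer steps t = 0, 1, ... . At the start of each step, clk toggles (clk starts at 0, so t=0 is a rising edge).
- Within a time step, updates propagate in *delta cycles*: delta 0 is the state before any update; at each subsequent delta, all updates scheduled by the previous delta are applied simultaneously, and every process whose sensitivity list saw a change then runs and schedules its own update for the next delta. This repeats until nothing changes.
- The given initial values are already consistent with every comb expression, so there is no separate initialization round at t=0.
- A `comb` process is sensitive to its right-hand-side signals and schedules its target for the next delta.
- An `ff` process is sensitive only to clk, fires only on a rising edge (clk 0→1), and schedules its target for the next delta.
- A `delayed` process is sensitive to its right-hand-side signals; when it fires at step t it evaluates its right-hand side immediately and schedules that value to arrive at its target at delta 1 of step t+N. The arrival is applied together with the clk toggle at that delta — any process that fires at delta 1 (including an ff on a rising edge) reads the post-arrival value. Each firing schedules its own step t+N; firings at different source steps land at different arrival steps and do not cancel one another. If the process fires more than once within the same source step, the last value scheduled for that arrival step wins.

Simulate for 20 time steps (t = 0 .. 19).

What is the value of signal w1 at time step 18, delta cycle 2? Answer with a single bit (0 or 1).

t=0 Δ0: w3=0 w1=1 w4=0 clk=0 w0=1 w5=1 w2=0
  Δ1: clk:0→1
  Δ2: w3:0→1, w1:1→0
  Δ3: w4:0→1, w0:1→0
  (3Δ to stable)
t=1 Δ0: w3=1 w1=0 w4=1 clk=1 w0=0 w5=1 w2=0
  Δ1: clk:1→0
  (1Δ to stable)
t=2 Δ0: w3=1 w1=0 w4=1 clk=0 w0=0 w5=1 w2=0
  Δ1: clk:0→1, w2:0→1
  Δ2: w3:1→0, w0:0→1
  (2Δ to stable)
t=3 Δ0: w3=0 w1=0 w4=1 clk=1 w0=1 w5=1 w2=1
  Δ1: clk:1→0
  (1Δ to stable)
t=4 Δ0: w3=0 w1=0 w4=1 clk=0 w0=1 w5=1 w2=1
  Δ1: clk:0→1, w2:1→0
  Δ2: w1:0→1, w4:1→0, w0:1→0
  Δ3: w0:0→1
  (3Δ to stable)
t=5 Δ0: w3=0 w1=1 w4=0 clk=1 w0=1 w5=1 w2=0
  Δ1: clk:1→0
  (1Δ to stable)
t=6 Δ0: w3=0 w1=1 w4=0 clk=0 w0=1 w5=1 w2=0
  Δ1: clk:0→1
  Δ2: w3:0→1, w1:1→0
  Δ3: w4:0→1, w0:1→0
  (3Δ to stable)
t=7 Δ0: w3=1 w1=0 w4=1 clk=1 w0=0 w5=1 w2=0
  Δ1: clk:1→0
  (1Δ to stable)
t=8 Δ0: w3=1 w1=0 w4=1 clk=0 w0=0 w5=1 w2=0
  Δ1: clk:0→1, w2:0→1
  Δ2: w3:1→0, w0:0→1
  (2Δ to stable)
t=9 Δ0: w3=0 w1=0 w4=1 clk=1 w0=1 w5=1 w2=1
  Δ1: clk:1→0
  (1Δ to stable)
t=10 Δ0: w3=0 w1=0 w4=1 clk=0 w0=1 w5=1 w2=1
  Δ1: clk:0→1, w2:1→0
  Δ2: w1:0→1, w4:1→0, w0:1→0
  Δ3: w0:0→1
  (3Δ to stable)
t=11 Δ0: w3=0 w1=1 w4=0 clk=1 w0=1 w5=1 w2=0
  Δ1: clk:1→0
  (1Δ to stable)
t=12 Δ0: w3=0 w1=1 w4=0 clk=0 w0=1 w5=1 w2=0
  Δ1: clk:0→1
  Δ2: w3:0→1, w1:1→0
  Δ3: w4:0→1, w0:1→0
  (3Δ to stable)
t=13 Δ0: w3=1 w1=0 w4=1 clk=1 w0=0 w5=1 w2=0
  Δ1: clk:1→0
  (1Δ to stable)
t=14 Δ0: w3=1 w1=0 w4=1 clk=0 w0=0 w5=1 w2=0
  Δ1: clk:0→1, w2:0→1
  Δ2: w3:1→0, w0:0→1
  (2Δ to stable)
t=15 Δ0: w3=0 w1=0 w4=1 clk=1 w0=1 w5=1 w2=1
  Δ1: clk:1→0
  (1Δ to stable)
t=16 Δ0: w3=0 w1=0 w4=1 clk=0 w0=1 w5=1 w2=1
  Δ1: clk:0→1, w2:1→0
  Δ2: w1:0→1, w4:1→0, w0:1→0
  Δ3: w0:0→1
  (3Δ to stable)
t=17 Δ0: w3=0 w1=1 w4=0 clk=1 w0=1 w5=1 w2=0
  Δ1: clk:1→0
  (1Δ to stable)
t=18 Δ0: w3=0 w1=1 w4=0 clk=0 w0=1 w5=1 w2=0
  Δ1: clk:0→1
  Δ2: w3:0→1, w1:1→0
  Δ3: w4:0→1, w0:1→0
  (3Δ to stable)
t=19 Δ0: w3=1 w1=0 w4=1 clk=1 w0=0 w5=1 w2=0
  Δ1: clk:1→0
  (1Δ to stable)

0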